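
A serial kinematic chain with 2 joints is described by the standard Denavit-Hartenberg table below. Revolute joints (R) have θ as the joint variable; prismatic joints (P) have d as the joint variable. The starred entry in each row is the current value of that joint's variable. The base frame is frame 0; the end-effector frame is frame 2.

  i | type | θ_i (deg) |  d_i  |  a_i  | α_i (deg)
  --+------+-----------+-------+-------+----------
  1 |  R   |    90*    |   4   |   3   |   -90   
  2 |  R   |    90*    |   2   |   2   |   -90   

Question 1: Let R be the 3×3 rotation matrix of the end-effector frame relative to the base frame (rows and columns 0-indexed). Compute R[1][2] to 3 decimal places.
-1.000

End-effector z-axis (col 2 of R) = (-0.0000,-1.0000,-0.0000)
R[1][2] = -1.0000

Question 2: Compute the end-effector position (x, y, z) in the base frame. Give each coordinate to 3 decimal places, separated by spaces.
after link 1: o_1 = (0.0000, 3.0000, 4.0000)
after link 2: o_2 = (-2.0000, 3.0000, 2.0000)

-2.000 3.000 2.000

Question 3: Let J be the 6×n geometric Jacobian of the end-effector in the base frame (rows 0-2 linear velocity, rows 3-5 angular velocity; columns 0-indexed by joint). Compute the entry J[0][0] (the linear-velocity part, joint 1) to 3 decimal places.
axis z_0 = ẑ; lever o_n−o_0 = (-2.0000,3.0000,2.0000)
cross product → J_v[:, 0] = (-3.0000,-2.0000,0.0000)
J_ω[:, 0] = z_0
entry J[0][0] = -3.0000

-3.000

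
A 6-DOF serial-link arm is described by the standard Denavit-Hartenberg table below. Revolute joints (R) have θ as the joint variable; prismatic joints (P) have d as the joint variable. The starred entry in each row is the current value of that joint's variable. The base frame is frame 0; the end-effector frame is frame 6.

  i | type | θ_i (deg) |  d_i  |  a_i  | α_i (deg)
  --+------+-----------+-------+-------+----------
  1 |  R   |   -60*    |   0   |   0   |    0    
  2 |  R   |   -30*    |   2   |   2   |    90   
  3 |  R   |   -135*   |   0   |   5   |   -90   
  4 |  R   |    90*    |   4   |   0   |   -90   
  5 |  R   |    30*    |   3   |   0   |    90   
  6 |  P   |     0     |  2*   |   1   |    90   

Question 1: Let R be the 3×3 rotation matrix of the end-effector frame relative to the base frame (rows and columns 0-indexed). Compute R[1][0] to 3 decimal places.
0.354

End-effector x-axis (col 0 of R) = (0.8660,0.3536,0.3536)
R[1][0] = 0.3536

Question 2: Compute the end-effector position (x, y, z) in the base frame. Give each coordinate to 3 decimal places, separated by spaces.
after link 1: o_1 = (0.0000, 0.0000, 0.0000)
after link 2: o_2 = (0.0000, -2.0000, 2.0000)
after link 3: o_3 = (-0.0000, 1.5355, -1.5355)
after link 4: o_4 = (-0.0000, -1.2929, -4.3640)
after link 5: o_5 = (0.0000, -3.4142, -2.2426)
after link 6: o_6 = (1.8660, -4.2854, -3.1138)

1.866 -4.285 -3.114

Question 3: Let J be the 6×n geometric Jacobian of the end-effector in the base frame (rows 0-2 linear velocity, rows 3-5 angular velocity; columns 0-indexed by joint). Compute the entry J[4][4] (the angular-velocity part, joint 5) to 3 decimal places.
-0.707

axis z_4 = (0.0000,-0.7071,0.7071); lever o_n−o_4 = (1.8660,-2.9925,1.2501)
cross product → J_v[:, 4] = (1.2321,1.3195,1.3195)
J_ω[:, 4] = z_4
entry J[4][4] = -0.7071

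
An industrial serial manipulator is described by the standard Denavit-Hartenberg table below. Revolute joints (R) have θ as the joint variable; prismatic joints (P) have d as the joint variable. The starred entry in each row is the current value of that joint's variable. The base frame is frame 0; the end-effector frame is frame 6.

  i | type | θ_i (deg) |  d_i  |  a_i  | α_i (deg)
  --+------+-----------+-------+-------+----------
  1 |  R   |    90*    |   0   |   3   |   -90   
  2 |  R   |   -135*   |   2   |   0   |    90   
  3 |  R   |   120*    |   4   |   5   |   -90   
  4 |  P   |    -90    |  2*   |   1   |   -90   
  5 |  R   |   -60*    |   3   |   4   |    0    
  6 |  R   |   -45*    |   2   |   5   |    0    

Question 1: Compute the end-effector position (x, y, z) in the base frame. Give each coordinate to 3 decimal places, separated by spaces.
after link 1: o_1 = (0.0000, 3.0000, 0.0000)
after link 2: o_2 = (-2.0000, 3.0000, 0.0000)
after link 3: o_3 = (-6.3301, 1.9393, -4.5962)
after link 4: o_4 = (-5.3301, 2.4570, -6.5280)
after link 5: o_5 = (-6.1962, 4.2247, -11.1242)
after link 6: o_6 = (-5.5134, 8.8044, -13.8738)

-5.513 8.804 -13.874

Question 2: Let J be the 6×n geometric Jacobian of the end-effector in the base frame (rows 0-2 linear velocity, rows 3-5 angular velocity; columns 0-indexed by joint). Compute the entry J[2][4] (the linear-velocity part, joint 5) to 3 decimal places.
axis z_4 = (-0.8660,0.3536,-0.3536); lever o_n−o_4 = (-0.1833,6.3475,-7.3458)
cross product → J_v[:, 4] = (-0.3530,-6.2968,-5.4323)
J_ω[:, 4] = z_4
entry J[2][4] = -5.4323

-5.432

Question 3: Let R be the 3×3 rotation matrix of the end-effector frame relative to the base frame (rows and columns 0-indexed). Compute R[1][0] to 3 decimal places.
0.775

End-effector x-axis (col 0 of R) = (0.4830,0.7745,-0.4085)
R[1][0] = 0.7745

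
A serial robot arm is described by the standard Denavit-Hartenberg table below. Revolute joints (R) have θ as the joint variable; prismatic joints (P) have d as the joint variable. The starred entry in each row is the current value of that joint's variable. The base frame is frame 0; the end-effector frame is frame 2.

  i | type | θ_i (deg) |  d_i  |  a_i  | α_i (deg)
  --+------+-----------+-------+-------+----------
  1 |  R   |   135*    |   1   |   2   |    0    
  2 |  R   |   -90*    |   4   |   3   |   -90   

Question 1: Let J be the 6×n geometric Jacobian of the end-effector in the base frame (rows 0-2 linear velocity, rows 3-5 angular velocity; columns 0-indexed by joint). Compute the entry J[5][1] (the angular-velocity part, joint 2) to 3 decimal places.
1.000

axis z_1 = (0.0000,0.0000,1.0000); lever o_n−o_1 = (2.1213,2.1213,4.0000)
cross product → J_v[:, 1] = (-2.1213,2.1213,0.0000)
J_ω[:, 1] = z_1
entry J[5][1] = 1.0000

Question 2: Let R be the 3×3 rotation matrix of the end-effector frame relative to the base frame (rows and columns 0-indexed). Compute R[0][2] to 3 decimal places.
-0.707

End-effector z-axis (col 2 of R) = (-0.7071,0.7071,0.0000)
R[0][2] = -0.7071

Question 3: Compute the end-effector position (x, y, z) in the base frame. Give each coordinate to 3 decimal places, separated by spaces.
after link 1: o_1 = (-1.4142, 1.4142, 1.0000)
after link 2: o_2 = (0.7071, 3.5355, 5.0000)

0.707 3.536 5.000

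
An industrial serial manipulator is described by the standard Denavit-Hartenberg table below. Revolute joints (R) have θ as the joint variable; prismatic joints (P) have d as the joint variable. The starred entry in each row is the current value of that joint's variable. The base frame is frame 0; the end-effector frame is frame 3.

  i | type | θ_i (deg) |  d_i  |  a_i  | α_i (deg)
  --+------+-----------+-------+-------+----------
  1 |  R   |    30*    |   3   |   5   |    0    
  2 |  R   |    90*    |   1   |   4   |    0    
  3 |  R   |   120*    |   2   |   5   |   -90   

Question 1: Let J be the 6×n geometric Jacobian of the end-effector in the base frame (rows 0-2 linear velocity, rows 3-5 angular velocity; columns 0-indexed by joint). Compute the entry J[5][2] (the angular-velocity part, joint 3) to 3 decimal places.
1.000

axis z_2 = (0.0000,0.0000,1.0000); lever o_n−o_2 = (-2.5000,-4.3301,2.0000)
cross product → J_v[:, 2] = (4.3301,-2.5000,0.0000)
J_ω[:, 2] = z_2
entry J[5][2] = 1.0000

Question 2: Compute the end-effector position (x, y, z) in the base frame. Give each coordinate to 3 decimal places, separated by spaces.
after link 1: o_1 = (4.3301, 2.5000, 3.0000)
after link 2: o_2 = (2.3301, 5.9641, 4.0000)
after link 3: o_3 = (-0.1699, 1.6340, 6.0000)

-0.170 1.634 6.000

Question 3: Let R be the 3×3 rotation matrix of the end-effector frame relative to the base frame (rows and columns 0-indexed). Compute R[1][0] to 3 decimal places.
End-effector x-axis (col 0 of R) = (-0.5000,-0.8660,0.0000)
R[1][0] = -0.8660

-0.866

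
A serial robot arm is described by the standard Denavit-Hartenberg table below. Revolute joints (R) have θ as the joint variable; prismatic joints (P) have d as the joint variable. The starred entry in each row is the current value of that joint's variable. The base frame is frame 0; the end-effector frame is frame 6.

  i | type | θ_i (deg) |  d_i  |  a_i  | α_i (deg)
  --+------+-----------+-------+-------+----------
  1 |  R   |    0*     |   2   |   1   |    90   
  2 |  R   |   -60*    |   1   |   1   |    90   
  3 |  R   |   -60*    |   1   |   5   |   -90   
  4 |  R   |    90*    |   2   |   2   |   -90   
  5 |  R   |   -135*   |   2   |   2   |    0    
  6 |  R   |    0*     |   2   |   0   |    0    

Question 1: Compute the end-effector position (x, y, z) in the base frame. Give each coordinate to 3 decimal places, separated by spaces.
2.870 -1.841 -2.067

after link 1: o_1 = (1.0000, 0.0000, 2.0000)
after link 2: o_2 = (1.5000, -1.0000, 1.1340)
after link 3: o_3 = (1.8840, 3.3301, -1.5311)
after link 4: o_4 = (4.4821, 2.3301, -2.0311)
after link 5: o_5 = (3.3697, -0.1090, -2.9328)
after link 6: o_6 = (2.8697, -1.8411, -2.0668)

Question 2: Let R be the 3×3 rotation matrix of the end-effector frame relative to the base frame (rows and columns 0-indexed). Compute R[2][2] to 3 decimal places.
End-effector z-axis (col 2 of R) = (-0.2500,-0.8660,0.4330)
R[2][2] = 0.4330

0.433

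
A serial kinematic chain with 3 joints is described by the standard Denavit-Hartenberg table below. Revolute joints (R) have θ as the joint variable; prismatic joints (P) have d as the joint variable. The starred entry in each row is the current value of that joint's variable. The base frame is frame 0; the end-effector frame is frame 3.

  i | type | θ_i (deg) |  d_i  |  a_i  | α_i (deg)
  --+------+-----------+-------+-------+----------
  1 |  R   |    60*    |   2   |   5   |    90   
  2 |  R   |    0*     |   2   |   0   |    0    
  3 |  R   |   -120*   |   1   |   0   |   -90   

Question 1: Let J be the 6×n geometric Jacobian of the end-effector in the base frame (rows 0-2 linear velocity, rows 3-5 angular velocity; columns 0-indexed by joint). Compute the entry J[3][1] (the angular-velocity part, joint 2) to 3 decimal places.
0.866

axis z_1 = (0.8660,-0.5000,0.0000); lever o_n−o_1 = (2.5981,-1.5000,0.0000)
cross product → J_v[:, 1] = (0.0000,0.0000,0.0000)
J_ω[:, 1] = z_1
entry J[3][1] = 0.8660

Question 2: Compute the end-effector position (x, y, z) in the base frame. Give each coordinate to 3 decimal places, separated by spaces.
5.098 2.830 2.000

after link 1: o_1 = (2.5000, 4.3301, 2.0000)
after link 2: o_2 = (4.2321, 3.3301, 2.0000)
after link 3: o_3 = (5.0981, 2.8301, 2.0000)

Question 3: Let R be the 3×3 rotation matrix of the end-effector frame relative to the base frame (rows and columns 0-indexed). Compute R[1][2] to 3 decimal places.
0.750

End-effector z-axis (col 2 of R) = (0.4330,0.7500,-0.5000)
R[1][2] = 0.7500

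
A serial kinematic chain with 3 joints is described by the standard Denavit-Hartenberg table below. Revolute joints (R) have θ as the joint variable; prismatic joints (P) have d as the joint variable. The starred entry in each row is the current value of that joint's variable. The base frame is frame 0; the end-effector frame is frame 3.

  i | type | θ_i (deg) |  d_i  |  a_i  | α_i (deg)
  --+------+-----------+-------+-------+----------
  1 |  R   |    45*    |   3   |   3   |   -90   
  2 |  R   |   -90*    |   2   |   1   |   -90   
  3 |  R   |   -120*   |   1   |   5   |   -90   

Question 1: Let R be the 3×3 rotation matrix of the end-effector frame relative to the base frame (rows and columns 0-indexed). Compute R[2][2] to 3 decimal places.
End-effector z-axis (col 2 of R) = (-0.3536,0.3536,0.8660)
R[2][2] = 0.8660

0.866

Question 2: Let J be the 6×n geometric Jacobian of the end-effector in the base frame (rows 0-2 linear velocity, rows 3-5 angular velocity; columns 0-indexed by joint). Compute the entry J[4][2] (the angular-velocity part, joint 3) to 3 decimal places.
0.707

axis z_2 = (0.7071,0.7071,-0.0000); lever o_n−o_2 = (-2.3548,3.7690,-2.5000)
cross product → J_v[:, 2] = (-1.7678,1.7678,4.3301)
J_ω[:, 2] = z_2
entry J[4][2] = 0.7071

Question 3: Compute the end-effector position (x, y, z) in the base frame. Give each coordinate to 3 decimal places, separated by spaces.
-1.648 7.305 1.500

after link 1: o_1 = (2.1213, 2.1213, 3.0000)
after link 2: o_2 = (0.7071, 3.5355, 4.0000)
after link 3: o_3 = (-1.6476, 7.3045, 1.5000)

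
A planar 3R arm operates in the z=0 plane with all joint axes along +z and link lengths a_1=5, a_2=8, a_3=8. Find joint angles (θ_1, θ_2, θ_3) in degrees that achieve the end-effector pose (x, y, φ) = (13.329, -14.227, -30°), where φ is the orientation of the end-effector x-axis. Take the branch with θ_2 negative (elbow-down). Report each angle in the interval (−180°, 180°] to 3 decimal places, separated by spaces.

wrist centre = target − a_3·(cos φ, sin φ) = (6.4008, -10.2270)
cos θ_2 = (145.5617−5²−8²)/(2·5·8) = 0.7070; θ_2 = -45.0069° (elbow-down)
β = atan2(-10.2270,6.4008) = -57.9587°; ψ = atan2(-5.6575,10.6562) = -27.9646°
θ_1 = β − ψ = -29.9941°
θ_3 = φ − θ_1 − θ_2 = 45.0010° (wrapped to (-180°,180°])

-29.994 -45.007 45.001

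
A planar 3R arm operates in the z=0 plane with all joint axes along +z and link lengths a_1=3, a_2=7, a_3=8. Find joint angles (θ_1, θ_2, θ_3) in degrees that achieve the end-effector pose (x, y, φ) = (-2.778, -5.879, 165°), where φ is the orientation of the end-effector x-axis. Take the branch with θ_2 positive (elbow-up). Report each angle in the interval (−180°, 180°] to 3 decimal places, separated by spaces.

-90.010 45.012 -150.002

wrist centre = target − a_3·(cos φ, sin φ) = (4.9494, -7.9496)
cos θ_2 = (87.6920−3²−7²)/(2·3·7) = 0.7070; θ_2 = 45.0125° (elbow-up)
β = atan2(-7.9496,4.9494) = -58.0935°; ψ = atan2(4.9508,7.9487) = 31.9167°
θ_1 = β − ψ = -90.0102°
θ_3 = φ − θ_1 − θ_2 = -150.0023° (wrapped to (-180°,180°])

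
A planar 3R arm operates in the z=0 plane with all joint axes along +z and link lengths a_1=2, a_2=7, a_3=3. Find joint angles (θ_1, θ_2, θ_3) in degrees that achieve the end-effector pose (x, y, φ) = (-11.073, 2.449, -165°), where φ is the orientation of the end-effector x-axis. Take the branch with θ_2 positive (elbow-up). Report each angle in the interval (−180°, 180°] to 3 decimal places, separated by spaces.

wrist centre = target − a_3·(cos φ, sin φ) = (-8.1752, 3.2255)
cos θ_2 = (77.2378−2²−7²)/(2·2·7) = 0.8656; θ_2 = 30.0445° (elbow-up)
β = atan2(3.2255,-8.1752) = 158.4688°; ψ = atan2(3.5047,8.0595) = 23.5021°
θ_1 = β − ψ = 134.9666°
θ_3 = φ − θ_1 − θ_2 = 29.9889° (wrapped to (-180°,180°])

134.967 30.044 29.989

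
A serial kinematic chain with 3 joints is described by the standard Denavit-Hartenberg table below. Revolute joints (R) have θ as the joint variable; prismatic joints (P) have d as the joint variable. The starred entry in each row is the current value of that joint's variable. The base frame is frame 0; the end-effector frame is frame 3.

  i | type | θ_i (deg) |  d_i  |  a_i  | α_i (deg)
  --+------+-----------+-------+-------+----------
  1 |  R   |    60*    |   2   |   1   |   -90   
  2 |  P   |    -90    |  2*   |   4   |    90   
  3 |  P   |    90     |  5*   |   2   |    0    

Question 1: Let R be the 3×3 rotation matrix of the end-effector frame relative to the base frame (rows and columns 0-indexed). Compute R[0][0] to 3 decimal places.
-0.866

End-effector x-axis (col 0 of R) = (-0.8660,0.5000,0.0000)
R[0][0] = -0.8660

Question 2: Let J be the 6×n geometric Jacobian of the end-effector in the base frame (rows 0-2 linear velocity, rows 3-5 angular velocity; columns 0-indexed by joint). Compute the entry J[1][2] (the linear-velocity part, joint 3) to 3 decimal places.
-0.866

prismatic axis z_2 = (-0.5000,-0.8660,0.0000)
J_v[:, 2] = z_2; J_ω[:, 2] = (0,0,0)
entry J[1][2] = -0.8660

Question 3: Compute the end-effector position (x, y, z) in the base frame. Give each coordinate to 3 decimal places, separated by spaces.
after link 1: o_1 = (0.5000, 0.8660, 2.0000)
after link 2: o_2 = (-1.2321, 1.8660, 6.0000)
after link 3: o_3 = (-5.4641, -1.4641, 6.0000)

-5.464 -1.464 6.000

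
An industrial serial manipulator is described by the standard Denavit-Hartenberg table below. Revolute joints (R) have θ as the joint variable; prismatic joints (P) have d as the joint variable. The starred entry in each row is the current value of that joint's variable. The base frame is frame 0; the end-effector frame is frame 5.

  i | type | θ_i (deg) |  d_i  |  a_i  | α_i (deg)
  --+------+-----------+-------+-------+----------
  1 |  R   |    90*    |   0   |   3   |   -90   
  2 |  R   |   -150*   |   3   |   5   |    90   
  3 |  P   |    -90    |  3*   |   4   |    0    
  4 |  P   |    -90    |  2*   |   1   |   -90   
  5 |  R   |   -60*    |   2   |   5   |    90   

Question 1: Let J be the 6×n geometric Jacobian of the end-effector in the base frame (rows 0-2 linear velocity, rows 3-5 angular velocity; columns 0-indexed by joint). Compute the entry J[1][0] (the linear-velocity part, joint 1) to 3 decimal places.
3.000

axis z_0 = ẑ; lever o_n−o_0 = (3.0000,-2.9641,-7.3301)
cross product → J_v[:, 0] = (2.9641,3.0000,-0.0000)
J_ω[:, 0] = z_0
entry J[1][0] = 3.0000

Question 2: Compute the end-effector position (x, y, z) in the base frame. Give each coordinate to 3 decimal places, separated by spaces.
after link 1: o_1 = (0.0000, 3.0000, 0.0000)
after link 2: o_2 = (-3.0000, -1.3301, 2.5000)
after link 3: o_3 = (1.0000, -2.8301, -0.0981)
after link 4: o_4 = (1.0000, -2.9641, -2.3301)
after link 5: o_5 = (3.0000, -2.9641, -7.3301)

3.000 -2.964 -7.330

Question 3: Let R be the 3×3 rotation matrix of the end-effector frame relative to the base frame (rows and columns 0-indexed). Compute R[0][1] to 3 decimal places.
End-effector y-axis (col 1 of R) = (1.0000,-0.0000,-0.0000)
R[0][1] = 1.0000

1.000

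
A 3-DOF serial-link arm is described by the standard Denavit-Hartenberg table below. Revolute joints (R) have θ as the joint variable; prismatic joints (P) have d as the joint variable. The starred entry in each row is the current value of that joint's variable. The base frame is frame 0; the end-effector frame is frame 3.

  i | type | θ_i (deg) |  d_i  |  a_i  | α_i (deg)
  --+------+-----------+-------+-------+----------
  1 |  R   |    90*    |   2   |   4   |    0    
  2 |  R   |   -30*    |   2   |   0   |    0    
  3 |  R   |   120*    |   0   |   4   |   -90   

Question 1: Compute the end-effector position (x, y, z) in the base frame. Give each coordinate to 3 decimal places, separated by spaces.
after link 1: o_1 = (0.0000, 4.0000, 2.0000)
after link 2: o_2 = (0.0000, 4.0000, 4.0000)
after link 3: o_3 = (-4.0000, 4.0000, 4.0000)

-4.000 4.000 4.000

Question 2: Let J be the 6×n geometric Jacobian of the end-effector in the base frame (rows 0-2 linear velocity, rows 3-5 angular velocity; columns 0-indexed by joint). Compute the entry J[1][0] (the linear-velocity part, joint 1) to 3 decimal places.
axis z_0 = ẑ; lever o_n−o_0 = (-4.0000,4.0000,4.0000)
cross product → J_v[:, 0] = (-4.0000,-4.0000,0.0000)
J_ω[:, 0] = z_0
entry J[1][0] = -4.0000

-4.000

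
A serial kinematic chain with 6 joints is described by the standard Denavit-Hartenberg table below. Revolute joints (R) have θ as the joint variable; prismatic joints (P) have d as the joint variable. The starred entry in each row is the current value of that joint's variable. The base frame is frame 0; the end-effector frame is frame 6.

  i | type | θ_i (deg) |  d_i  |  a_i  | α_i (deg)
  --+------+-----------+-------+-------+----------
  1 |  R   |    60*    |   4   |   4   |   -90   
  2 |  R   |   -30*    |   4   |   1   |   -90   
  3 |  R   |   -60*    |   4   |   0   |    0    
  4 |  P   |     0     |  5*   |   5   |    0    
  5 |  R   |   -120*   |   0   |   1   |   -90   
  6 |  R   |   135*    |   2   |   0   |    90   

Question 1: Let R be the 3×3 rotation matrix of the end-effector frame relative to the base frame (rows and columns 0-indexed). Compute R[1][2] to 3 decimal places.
-0.837

End-effector z-axis (col 2 of R) = (-0.4830,-0.8365,0.2588)
R[1][2] = -0.8365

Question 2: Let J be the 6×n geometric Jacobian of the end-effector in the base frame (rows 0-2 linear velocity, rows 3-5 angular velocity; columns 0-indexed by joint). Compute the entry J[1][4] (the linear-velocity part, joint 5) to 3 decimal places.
axis z_4 = (0.2500,0.4330,-0.8660); lever o_n−o_4 = (-2.1651,0.2500,-0.5000)
cross product → J_v[:, 4] = (0.0000,2.0000,1.0000)
J_ω[:, 4] = z_4
entry J[1][4] = 2.0000

2.000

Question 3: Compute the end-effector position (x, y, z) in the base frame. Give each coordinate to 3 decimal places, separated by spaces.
after link 1: o_1 = (2.0000, 3.4641, 4.0000)
after link 2: o_2 = (-1.0311, 6.2141, 4.5000)
after link 3: o_3 = (-0.0311, 7.9462, 1.0359)
after link 4: o_4 = (-1.4486, 14.1513, -2.0442)
after link 5: o_5 = (-1.8816, 13.4013, -2.5442)
after link 6: o_6 = (-3.6136, 14.4013, -2.5442)

-3.614 14.401 -2.544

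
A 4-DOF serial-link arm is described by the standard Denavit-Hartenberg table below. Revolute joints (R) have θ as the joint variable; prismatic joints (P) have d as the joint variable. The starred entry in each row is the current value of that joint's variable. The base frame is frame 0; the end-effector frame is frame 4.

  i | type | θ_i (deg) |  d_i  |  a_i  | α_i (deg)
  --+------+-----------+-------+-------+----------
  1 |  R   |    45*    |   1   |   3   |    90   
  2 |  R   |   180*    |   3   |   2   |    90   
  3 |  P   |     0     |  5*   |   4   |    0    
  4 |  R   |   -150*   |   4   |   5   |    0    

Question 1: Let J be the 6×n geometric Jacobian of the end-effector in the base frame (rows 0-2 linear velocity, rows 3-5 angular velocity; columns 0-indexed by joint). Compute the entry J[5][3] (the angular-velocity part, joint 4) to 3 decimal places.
axis z_3 = (0.0000,0.0000,1.0000); lever o_n−o_3 = (1.2941,4.8296,4.0000)
cross product → J_v[:, 3] = (-4.8296,1.2941,0.0000)
J_ω[:, 3] = z_3
entry J[5][3] = 1.0000

1.000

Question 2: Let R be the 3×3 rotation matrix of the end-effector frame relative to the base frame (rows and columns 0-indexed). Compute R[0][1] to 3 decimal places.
-0.966

End-effector y-axis (col 1 of R) = (-0.9659,0.2588,0.0000)
R[0][1] = -0.9659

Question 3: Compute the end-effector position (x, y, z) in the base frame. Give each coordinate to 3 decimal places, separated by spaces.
after link 1: o_1 = (2.1213, 2.1213, 1.0000)
after link 2: o_2 = (2.8284, -1.4142, 1.0000)
after link 3: o_3 = (-0.0000, -4.2426, 6.0000)
after link 4: o_4 = (1.2941, 0.5870, 10.0000)

1.294 0.587 10.000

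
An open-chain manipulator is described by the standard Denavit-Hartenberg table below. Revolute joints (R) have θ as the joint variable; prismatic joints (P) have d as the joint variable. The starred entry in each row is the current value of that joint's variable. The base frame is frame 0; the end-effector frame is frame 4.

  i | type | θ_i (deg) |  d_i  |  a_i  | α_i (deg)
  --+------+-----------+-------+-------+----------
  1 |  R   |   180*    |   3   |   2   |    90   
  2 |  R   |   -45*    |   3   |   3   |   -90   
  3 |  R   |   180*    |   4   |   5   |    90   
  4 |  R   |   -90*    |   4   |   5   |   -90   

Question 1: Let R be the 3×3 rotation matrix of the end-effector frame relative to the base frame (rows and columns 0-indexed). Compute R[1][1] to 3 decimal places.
End-effector y-axis (col 1 of R) = (0.0000,1.0000,0.0000)
R[1][1] = 1.0000

1.000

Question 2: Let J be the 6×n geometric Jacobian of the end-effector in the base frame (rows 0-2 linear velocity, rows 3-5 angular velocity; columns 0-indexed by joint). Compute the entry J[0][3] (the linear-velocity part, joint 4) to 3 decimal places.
3.536

axis z_3 = (-0.0000,-1.0000,-0.0000); lever o_n−o_3 = (3.5355,-4.0000,-3.5355)
cross product → J_v[:, 3] = (3.5355,-0.0000,3.5355)
J_ω[:, 3] = z_3
entry J[0][3] = 3.5355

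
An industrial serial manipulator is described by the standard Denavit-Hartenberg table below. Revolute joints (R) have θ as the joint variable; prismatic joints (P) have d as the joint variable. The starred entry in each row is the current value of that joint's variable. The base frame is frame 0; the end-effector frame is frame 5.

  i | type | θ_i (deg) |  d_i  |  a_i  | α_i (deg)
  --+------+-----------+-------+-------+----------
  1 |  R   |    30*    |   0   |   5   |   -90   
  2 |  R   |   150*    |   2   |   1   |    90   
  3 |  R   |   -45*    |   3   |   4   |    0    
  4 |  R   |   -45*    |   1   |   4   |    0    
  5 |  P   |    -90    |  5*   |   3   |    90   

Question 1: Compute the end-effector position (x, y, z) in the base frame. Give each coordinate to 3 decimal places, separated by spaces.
10.020 0.210 -8.208

after link 1: o_1 = (4.3301, 2.5000, 0.0000)
after link 2: o_2 = (2.5801, 3.7990, -0.5000)
after link 3: o_3 = (3.1721, 0.8748, -4.5123)
after link 4: o_4 = (5.6051, -2.3393, -5.3783)
after link 5: o_5 = (10.0201, 0.2097, -8.2084)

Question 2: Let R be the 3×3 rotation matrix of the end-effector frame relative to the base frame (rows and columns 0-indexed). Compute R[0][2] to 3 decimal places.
End-effector z-axis (col 2 of R) = (-0.5000,0.8660,0.0000)
R[0][2] = -0.5000

-0.500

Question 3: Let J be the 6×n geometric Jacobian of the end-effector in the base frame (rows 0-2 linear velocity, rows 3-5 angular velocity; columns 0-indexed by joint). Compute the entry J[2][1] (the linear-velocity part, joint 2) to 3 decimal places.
axis z_1 = (-0.5000,0.8660,0.0000); lever o_n−o_1 = (5.6900,-2.2903,-8.2084)
cross product → J_v[:, 1] = (-7.1087,-4.1042,-3.7826)
J_ω[:, 1] = z_1
entry J[2][1] = -3.7826

-3.783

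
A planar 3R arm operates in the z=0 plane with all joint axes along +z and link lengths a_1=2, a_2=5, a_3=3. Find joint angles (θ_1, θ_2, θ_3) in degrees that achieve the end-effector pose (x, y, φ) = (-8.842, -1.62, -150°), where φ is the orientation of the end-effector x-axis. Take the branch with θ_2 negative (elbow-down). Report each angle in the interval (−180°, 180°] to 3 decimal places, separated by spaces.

-135.004 -59.997 45.000

wrist centre = target − a_3·(cos φ, sin φ) = (-6.2439, -0.1200)
cos θ_2 = (39.0010−2²−5²)/(2·2·5) = 0.5000; θ_2 = -59.9967° (elbow-down)
β = atan2(-0.1200,-6.2439) = -178.8990°; ψ = atan2(-4.3300,4.5002) = -43.8954°
θ_1 = β − ψ = -135.0036°
θ_3 = φ − θ_1 − θ_2 = 45.0003° (wrapped to (-180°,180°])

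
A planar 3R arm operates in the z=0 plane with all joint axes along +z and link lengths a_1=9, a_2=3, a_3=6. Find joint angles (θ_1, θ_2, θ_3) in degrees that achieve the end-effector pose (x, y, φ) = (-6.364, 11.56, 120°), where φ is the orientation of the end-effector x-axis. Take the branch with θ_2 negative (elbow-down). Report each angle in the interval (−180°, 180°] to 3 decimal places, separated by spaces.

135.000 -135.002 120.001

wrist centre = target − a_3·(cos φ, sin φ) = (-3.3640, 6.3638)
cos θ_2 = (51.8151−9²−3²)/(2·9·3) = -0.7071; θ_2 = -135.0018° (elbow-down)
β = atan2(6.3638,-3.3640) = 117.8614°; ψ = atan2(-2.1213,6.8786) = -17.1389°
θ_1 = β − ψ = 135.0004°
θ_3 = φ − θ_1 − θ_2 = 120.0014° (wrapped to (-180°,180°])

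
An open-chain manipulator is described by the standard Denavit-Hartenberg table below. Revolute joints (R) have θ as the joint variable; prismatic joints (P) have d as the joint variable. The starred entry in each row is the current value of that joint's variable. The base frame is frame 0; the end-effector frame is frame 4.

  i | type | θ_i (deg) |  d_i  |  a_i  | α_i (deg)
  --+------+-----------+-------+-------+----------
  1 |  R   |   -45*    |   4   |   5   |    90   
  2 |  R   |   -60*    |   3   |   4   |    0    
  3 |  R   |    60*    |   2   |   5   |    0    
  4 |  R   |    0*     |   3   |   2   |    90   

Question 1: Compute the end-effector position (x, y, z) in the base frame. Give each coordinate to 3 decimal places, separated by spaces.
after link 1: o_1 = (3.5355, -3.5355, 4.0000)
after link 2: o_2 = (2.8284, -7.0711, 0.5359)
after link 3: o_3 = (4.9497, -12.0208, 0.5359)
after link 4: o_4 = (4.2426, -15.5563, 0.5359)

4.243 -15.556 0.536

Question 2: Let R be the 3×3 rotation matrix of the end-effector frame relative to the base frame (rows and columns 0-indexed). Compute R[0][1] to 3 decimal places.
End-effector y-axis (col 1 of R) = (-0.7071,-0.7071,0.0000)
R[0][1] = -0.7071

-0.707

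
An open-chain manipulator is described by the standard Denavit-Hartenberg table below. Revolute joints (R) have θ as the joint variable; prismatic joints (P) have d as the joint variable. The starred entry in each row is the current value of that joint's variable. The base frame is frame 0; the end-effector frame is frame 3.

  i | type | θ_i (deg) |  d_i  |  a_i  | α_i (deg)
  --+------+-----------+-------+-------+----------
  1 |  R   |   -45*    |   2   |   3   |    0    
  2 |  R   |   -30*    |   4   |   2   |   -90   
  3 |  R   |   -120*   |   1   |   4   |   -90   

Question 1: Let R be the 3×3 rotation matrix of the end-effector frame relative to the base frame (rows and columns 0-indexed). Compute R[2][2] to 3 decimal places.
End-effector z-axis (col 2 of R) = (0.2241,-0.8365,0.5000)
R[2][2] = 0.5000

0.500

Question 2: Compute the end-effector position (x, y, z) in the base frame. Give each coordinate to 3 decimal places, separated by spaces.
3.087 -1.863 9.464

after link 1: o_1 = (2.1213, -2.1213, 2.0000)
after link 2: o_2 = (2.6390, -4.0532, 6.0000)
after link 3: o_3 = (3.0872, -1.8625, 9.4641)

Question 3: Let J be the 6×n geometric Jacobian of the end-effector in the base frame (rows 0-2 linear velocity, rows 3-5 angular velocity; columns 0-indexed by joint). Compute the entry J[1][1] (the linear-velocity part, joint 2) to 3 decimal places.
axis z_1 = (0.0000,0.0000,1.0000); lever o_n−o_1 = (0.9659,0.2588,7.4641)
cross product → J_v[:, 1] = (-0.2588,0.9659,0.0000)
J_ω[:, 1] = z_1
entry J[1][1] = 0.9659

0.966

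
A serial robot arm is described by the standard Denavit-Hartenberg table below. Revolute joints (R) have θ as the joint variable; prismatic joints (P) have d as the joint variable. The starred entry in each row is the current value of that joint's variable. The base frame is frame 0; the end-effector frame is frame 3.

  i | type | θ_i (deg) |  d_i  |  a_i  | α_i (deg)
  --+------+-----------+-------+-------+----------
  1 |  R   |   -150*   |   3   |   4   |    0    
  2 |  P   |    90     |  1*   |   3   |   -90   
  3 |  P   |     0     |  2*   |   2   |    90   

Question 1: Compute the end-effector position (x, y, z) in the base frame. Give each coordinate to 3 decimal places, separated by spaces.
0.768 -5.330 4.000

after link 1: o_1 = (-3.4641, -2.0000, 3.0000)
after link 2: o_2 = (-1.9641, -4.5981, 4.0000)
after link 3: o_3 = (0.7679, -5.3301, 4.0000)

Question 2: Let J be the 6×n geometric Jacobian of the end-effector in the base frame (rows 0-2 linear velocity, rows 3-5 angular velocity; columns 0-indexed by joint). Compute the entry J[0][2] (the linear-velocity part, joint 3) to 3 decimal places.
prismatic axis z_2 = (0.8660,0.5000,0.0000)
J_v[:, 2] = z_2; J_ω[:, 2] = (0,0,0)
entry J[0][2] = 0.8660

0.866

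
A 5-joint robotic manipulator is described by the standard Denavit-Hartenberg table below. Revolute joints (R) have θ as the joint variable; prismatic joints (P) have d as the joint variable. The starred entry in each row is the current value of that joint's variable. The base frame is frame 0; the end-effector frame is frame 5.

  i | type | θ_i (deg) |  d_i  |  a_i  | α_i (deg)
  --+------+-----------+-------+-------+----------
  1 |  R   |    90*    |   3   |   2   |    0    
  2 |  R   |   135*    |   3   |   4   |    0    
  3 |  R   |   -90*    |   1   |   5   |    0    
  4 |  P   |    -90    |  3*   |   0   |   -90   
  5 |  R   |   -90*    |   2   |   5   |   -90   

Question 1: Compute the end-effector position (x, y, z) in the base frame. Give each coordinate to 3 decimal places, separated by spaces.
-7.778 4.121 15.000

after link 1: o_1 = (0.0000, 2.0000, 3.0000)
after link 2: o_2 = (-2.8284, -0.8284, 6.0000)
after link 3: o_3 = (-6.3640, 2.7071, 7.0000)
after link 4: o_4 = (-6.3640, 2.7071, 10.0000)
after link 5: o_5 = (-7.7782, 4.1213, 15.0000)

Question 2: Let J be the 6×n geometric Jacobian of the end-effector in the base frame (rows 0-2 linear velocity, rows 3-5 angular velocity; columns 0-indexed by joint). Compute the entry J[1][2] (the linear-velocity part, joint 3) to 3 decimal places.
axis z_2 = (0.0000,0.0000,1.0000); lever o_n−o_2 = (-4.9497,4.9497,9.0000)
cross product → J_v[:, 2] = (-4.9497,-4.9497,0.0000)
J_ω[:, 2] = z_2
entry J[1][2] = -4.9497

-4.950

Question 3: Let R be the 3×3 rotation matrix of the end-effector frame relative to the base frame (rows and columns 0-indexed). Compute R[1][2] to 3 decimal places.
End-effector z-axis (col 2 of R) = (0.7071,0.7071,-0.0000)
R[1][2] = 0.7071

0.707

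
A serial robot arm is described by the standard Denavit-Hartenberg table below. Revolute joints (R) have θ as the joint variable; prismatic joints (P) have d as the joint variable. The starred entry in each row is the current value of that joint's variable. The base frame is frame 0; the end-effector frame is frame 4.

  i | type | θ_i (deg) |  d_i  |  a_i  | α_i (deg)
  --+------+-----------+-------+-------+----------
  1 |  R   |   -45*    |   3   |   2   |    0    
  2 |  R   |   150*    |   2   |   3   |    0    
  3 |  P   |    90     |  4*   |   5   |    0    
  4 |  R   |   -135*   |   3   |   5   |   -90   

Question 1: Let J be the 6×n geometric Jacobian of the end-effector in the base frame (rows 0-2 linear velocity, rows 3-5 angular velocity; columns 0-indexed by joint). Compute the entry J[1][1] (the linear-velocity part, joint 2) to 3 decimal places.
-3.106

axis z_1 = (0.0000,0.0000,1.0000); lever o_n−o_1 = (-3.1061,5.9338,9.0000)
cross product → J_v[:, 1] = (-5.9338,-3.1061,0.0000)
J_ω[:, 1] = z_1
entry J[1][1] = -3.1061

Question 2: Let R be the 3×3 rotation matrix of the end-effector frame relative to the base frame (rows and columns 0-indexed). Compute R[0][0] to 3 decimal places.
0.500

End-effector x-axis (col 0 of R) = (0.5000,0.8660,0.0000)
R[0][0] = 0.5000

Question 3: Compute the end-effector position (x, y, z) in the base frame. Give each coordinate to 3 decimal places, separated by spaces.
after link 1: o_1 = (1.4142, -1.4142, 3.0000)
after link 2: o_2 = (0.6378, 1.4836, 5.0000)
after link 3: o_3 = (-4.1919, 0.1895, 9.0000)
after link 4: o_4 = (-1.6919, 4.5196, 12.0000)

-1.692 4.520 12.000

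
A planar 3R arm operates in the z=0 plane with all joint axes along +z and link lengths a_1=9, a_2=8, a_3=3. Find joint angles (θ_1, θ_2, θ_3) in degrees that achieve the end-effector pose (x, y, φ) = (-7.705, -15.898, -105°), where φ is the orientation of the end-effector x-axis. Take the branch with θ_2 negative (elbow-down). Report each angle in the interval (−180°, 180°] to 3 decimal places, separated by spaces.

wrist centre = target − a_3·(cos φ, sin φ) = (-6.9285, -13.0002)
cos θ_2 = (217.0105−9²−8²)/(2·9·8) = 0.5001; θ_2 = -59.9952° (elbow-down)
β = atan2(-13.0002,-6.9285) = -118.0556°; ψ = atan2(-6.9279,13.0006) = -28.0527°
θ_1 = β − ψ = -90.0030°
θ_3 = φ − θ_1 − θ_2 = 44.9982° (wrapped to (-180°,180°])

-90.003 -59.995 44.998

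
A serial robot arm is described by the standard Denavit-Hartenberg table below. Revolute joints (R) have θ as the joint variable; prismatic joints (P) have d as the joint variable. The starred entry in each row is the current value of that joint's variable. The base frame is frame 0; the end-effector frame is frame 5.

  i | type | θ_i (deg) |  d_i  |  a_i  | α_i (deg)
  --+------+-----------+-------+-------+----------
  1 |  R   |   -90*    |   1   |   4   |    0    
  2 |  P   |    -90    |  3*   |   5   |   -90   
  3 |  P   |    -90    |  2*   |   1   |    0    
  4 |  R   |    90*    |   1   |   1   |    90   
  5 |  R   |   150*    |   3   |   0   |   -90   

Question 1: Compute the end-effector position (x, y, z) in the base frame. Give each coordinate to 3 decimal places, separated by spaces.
after link 1: o_1 = (0.0000, -4.0000, 1.0000)
after link 2: o_2 = (-5.0000, -4.0000, 4.0000)
after link 3: o_3 = (-5.0000, -6.0000, 5.0000)
after link 4: o_4 = (-6.0000, -7.0000, 5.0000)
after link 5: o_5 = (-6.0000, -7.0000, 8.0000)

-6.000 -7.000 8.000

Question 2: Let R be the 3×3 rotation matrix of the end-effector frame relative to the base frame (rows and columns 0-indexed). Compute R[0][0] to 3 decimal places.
End-effector x-axis (col 0 of R) = (0.8660,-0.5000,-0.0000)
R[0][0] = 0.8660

0.866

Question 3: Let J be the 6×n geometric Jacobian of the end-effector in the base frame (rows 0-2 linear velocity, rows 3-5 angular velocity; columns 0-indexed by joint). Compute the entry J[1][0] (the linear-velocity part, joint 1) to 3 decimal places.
axis z_0 = ẑ; lever o_n−o_0 = (-6.0000,-7.0000,8.0000)
cross product → J_v[:, 0] = (7.0000,-6.0000,0.0000)
J_ω[:, 0] = z_0
entry J[1][0] = -6.0000

-6.000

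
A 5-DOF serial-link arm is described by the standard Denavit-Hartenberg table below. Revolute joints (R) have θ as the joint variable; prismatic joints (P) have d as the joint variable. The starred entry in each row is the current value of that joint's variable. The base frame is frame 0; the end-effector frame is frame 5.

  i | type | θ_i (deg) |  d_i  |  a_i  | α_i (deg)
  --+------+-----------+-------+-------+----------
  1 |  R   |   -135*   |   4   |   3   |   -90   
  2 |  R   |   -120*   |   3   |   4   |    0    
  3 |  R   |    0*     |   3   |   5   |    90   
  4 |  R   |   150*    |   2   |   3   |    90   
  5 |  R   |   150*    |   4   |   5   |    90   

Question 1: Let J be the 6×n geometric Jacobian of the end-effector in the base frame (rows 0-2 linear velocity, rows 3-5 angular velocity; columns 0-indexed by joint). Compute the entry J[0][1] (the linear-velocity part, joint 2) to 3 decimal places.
-5.851

axis z_1 = (0.7071,-0.7071,0.0000); lever o_n−o_1 = (13.2739,0.8302,8.2739)
cross product → J_v[:, 1] = (-5.8505,-5.8505,9.9731)
J_ω[:, 1] = z_1
entry J[0][1] = -5.8505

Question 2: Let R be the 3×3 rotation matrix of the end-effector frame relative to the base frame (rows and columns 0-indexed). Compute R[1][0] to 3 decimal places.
End-effector x-axis (col 0 of R) = (0.2652,0.8775,0.3995)
R[1][0] = 0.8775

0.878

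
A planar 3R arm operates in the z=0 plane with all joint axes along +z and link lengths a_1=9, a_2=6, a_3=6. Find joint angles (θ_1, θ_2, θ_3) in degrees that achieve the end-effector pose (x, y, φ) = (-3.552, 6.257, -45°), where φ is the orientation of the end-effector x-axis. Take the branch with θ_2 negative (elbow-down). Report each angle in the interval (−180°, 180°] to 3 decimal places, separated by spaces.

wrist centre = target − a_3·(cos φ, sin φ) = (-7.7946, 10.4996)
cos θ_2 = (170.9989−9²−6²)/(2·9·6) = 0.5000; θ_2 = -60.0007° (elbow-down)
β = atan2(10.4996,-7.7946) = 126.5892°; ψ = atan2(-5.1962,11.9999) = -23.4135°
θ_1 = β − ψ = 150.0026°
θ_3 = φ − θ_1 − θ_2 = -135.0020° (wrapped to (-180°,180°])

150.003 -60.001 -135.002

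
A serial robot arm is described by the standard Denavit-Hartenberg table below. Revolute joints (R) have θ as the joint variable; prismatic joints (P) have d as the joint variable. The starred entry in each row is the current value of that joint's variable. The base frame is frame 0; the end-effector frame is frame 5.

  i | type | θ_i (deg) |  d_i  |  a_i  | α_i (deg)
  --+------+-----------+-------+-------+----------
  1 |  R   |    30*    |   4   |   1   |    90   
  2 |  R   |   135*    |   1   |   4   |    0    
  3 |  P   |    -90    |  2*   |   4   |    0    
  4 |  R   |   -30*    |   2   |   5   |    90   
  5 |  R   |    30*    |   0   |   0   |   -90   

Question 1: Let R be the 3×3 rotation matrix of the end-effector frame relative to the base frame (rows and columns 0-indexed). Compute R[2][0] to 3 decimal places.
End-effector x-axis (col 0 of R) = (0.9744,-0.0148,0.2241)
R[2][0] = 0.2241

0.224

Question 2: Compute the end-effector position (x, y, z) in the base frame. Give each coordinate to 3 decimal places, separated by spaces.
7.549 -1.415 10.951

after link 1: o_1 = (0.8660, 0.5000, 4.0000)
after link 2: o_2 = (-1.0835, -1.7802, 6.8284)
after link 3: o_3 = (2.3660, -2.0981, 9.6569)
after link 4: o_4 = (7.5486, -1.4153, 10.9509)
after link 5: o_5 = (7.5486, -1.4153, 10.9509)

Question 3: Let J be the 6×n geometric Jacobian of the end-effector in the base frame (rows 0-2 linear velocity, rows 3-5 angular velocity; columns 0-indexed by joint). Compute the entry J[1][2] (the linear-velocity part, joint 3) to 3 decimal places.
-0.866

prismatic axis z_2 = (0.5000,-0.8660,0.0000)
J_v[:, 2] = z_2; J_ω[:, 2] = (0,0,0)
entry J[1][2] = -0.8660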